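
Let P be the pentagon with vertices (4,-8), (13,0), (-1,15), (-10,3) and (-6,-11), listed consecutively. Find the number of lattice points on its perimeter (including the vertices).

The number of boundary lattice points is Σ gcd(|Δx|,|Δy|) = gcd(9,8) + gcd(14,15) + gcd(9,12) + gcd(4,14) + gcd(10,3) = 1+1+3+2+1 = 8.

8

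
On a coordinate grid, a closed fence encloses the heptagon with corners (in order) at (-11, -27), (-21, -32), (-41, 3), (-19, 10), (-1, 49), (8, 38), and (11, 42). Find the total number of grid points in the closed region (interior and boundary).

1615

Using the shoelace formula, 2A = |((-11)·(-32) − (-21)·(-27)) + ((-21)·3 − (-41)·(-32)) + ((-41)·10 − (-19)·3) + ((-19)·49 − (-1)·10) + ((-1)·38 − 8·49) + (8·42 − 11·38) + (11·(-27) − (-11)·42)| = 3211, so the area is 1605.5.
Along each edge there are gcd(|Δx|,|Δy|)+1 lattice points, so counting each shared vertex once the boundary has gcd(10,5) + gcd(20,35) + gcd(22,7) + gcd(18,39) + gcd(9,11) + gcd(3,4) + gcd(22,69) = 5+5+1+3+1+1+1 = 17.
Pick's theorem gives I = A − B/2 + 1 = 1605.5 − 17/2 + 1 = 1598, so the closed region contains I + B = 1598 + 17 = 1615 lattice points.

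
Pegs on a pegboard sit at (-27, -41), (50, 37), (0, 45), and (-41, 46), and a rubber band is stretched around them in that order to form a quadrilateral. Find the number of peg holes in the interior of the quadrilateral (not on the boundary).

Using the shoelace formula, 2A = |[(-27)·37 − 50·(-41)] + [50·45 − 0·37] + [0·46 − (-41)·45] + [(-41)·(-41) − (-27)·46]| = 8069, so the area is 4034.5.
The number of boundary lattice points is Σ gcd(|Δx|,|Δy|) = gcd(77,78) + gcd(50,8) + gcd(41,1) + gcd(14,87) = 1+2+1+1 = 5.
Pick's theorem gives I = A − B/2 + 1 = 4034.5 − 5/2 + 1 = 4033.

4033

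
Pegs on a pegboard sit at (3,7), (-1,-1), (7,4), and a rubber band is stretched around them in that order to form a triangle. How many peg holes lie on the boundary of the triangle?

The number of boundary lattice points is Σ gcd(|Δx|,|Δy|) = gcd(4,8) + gcd(8,5) + gcd(4,3) = 4+1+1 = 6.

6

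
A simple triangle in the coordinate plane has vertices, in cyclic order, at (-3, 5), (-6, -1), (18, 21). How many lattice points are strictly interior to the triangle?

37

Using the shoelace formula, 2A = |[(-3)·(-1) − (-6)·5] + [(-6)·21 − 18·(-1)] + [18·5 − (-3)·21]| = 78, so the area is 39.
Along each edge there are gcd(|Δx|,|Δy|)+1 lattice points, so counting each shared vertex once the boundary has gcd(3,6) + gcd(24,22) + gcd(21,16) = 3+2+1 = 6.
By Pick's theorem A = I + B/2 − 1, so I = 39 − 6/2 + 1 = 37.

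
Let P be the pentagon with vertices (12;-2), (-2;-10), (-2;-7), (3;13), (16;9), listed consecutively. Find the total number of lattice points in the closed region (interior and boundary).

235

Using the shoelace formula, 2A = |(12·(-10) − (-2)·(-2)) + ((-2)·(-7) − (-2)·(-10)) + ((-2)·13 − 3·(-7)) + (3·9 − 16·13) + (16·(-2) − 12·9)| = 456, so the area is 228.
Along each edge there are gcd(|Δx|,|Δy|)+1 lattice points, so counting each shared vertex once the boundary has gcd(14,8) + gcd(0,3) + gcd(5,20) + gcd(13,4) + gcd(4,11) = 2+3+5+1+1 = 12.
Pick's theorem gives I = A − B/2 + 1 = 228 − 12/2 + 1 = 223, so the closed region contains I + B = 223 + 12 = 235 lattice points.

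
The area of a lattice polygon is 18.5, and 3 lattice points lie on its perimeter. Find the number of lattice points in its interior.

18

From Pick's theorem, I = A − B/2 + 1 = 18.5 − 3/2 + 1 = 18.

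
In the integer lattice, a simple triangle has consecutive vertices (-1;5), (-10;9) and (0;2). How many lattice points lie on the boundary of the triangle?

The number of boundary lattice points is Σ gcd(|Δx|,|Δy|) = gcd(9,4) + gcd(10,7) + gcd(1,3) = 1+1+1 = 3.

3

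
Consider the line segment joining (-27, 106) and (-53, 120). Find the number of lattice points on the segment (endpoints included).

The number of lattice points on a segment between lattice points is gcd(|Δx|,|Δy|) + 1 = gcd(26,14) + 1 = 2 + 1 = 3.

3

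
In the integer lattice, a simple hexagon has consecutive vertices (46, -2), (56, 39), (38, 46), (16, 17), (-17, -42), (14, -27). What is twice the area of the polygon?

4788

The shoelace formula gives twice the area as |(46·39 − 56·(-2)) + (56·46 − 38·39) + (38·17 − 16·46) + (16·(-42) − (-17)·17) + ((-17)·(-27) − 14·(-42)) + (14·(-2) − 46·(-27))| = 4788, so the area is 2394.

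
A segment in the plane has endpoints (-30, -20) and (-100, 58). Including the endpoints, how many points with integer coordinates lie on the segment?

The number of lattice points on a segment between lattice points is gcd(|Δx|,|Δy|) + 1 = gcd(70,78) + 1 = 2 + 1 = 3.

3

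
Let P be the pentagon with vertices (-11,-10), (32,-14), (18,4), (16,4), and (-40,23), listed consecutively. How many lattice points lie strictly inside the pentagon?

1019

Using the shoelace formula, 2A = |[(-11)·(-14) − 32·(-10)] + [32·4 − 18·(-14)] + [18·4 − 16·4] + [16·23 − (-40)·4] + [(-40)·(-10) − (-11)·23]| = 2043, so the area is 2043/2.
Summing gcd(|Δx|,|Δy|) over the edges gives the boundary count: gcd(43,4) + gcd(14,18) + gcd(2,0) + gcd(56,19) + gcd(29,33) = 1+2+2+1+1 = 7.
By Pick's theorem A = I + B/2 − 1, so I = 2043/2 − 7/2 + 1 = 1019.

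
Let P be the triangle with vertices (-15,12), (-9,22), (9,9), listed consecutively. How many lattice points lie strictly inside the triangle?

Using the shoelace formula, 2A = |[(-15)·22 − (-9)·12] + [(-9)·9 − 9·22] + [9·12 − (-15)·9]| = 258, so the area is 129.
Summing gcd(|Δx|,|Δy|) over the edges gives the boundary count: gcd(6,10) + gcd(18,13) + gcd(24,3) = 2+1+3 = 6.
Pick's theorem gives I = A − B/2 + 1 = 129 − 6/2 + 1 = 127.

127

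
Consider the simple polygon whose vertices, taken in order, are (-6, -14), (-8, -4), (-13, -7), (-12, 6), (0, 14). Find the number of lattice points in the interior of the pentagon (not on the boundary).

161

By the shoelace formula, twice the signed area is |((-6)·(-4) − (-8)·(-14)) + ((-8)·(-7) − (-13)·(-4)) + ((-13)·6 − (-12)·(-7)) + ((-12)·14 − 0·6) + (0·(-14) − (-6)·14)| = 330, so the area is 165.
Summing gcd(|Δx|,|Δy|) over the edges gives the boundary count: gcd(2,10) + gcd(5,3) + gcd(1,13) + gcd(12,8) + gcd(6,28) = 2+1+1+4+2 = 10.
By Pick's theorem A = I + B/2 − 1, so I = 165 − 10/2 + 1 = 161.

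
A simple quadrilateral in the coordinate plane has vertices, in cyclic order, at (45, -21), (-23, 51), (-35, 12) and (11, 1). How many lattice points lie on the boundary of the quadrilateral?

10

The number of boundary lattice points is Σ gcd(|Δx|,|Δy|) = gcd(68,72) + gcd(12,39) + gcd(46,11) + gcd(34,22) = 4+3+1+2 = 10.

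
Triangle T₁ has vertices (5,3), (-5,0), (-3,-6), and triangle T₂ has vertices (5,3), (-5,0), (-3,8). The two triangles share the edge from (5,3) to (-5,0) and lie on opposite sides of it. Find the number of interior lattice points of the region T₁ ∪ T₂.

68

The union is the simple quadrilateral with vertices (5,3), (-3,-6), (-5,0), (-3,8) in order.
Using the shoelace formula, 2A = |[5·(-6) − (-3)·3] + [(-3)·0 − (-5)·(-6)] + [(-5)·8 − (-3)·0] + [(-3)·3 − 5·8]| = 140, so the area is 70.
Along each edge there are gcd(|Δx|,|Δy|)+1 lattice points, so counting each shared vertex once the boundary has gcd(8,9) + gcd(2,6) + gcd(2,8) + gcd(8,5) = 1+2+2+1 = 6.
By Pick's theorem I = A − B/2 + 1 = 70 − 6/2 + 1 = 68.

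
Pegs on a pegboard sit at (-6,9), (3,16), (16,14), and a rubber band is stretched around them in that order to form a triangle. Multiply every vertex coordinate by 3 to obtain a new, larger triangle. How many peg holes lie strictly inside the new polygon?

487

By the shoelace formula, twice the signed area is |((-6)·16 − 3·9) + (3·14 − 16·16) + (16·9 − (-6)·14)| = 109, so the area is 54.5.
The number of boundary lattice points is Σ gcd(|Δx|,|Δy|) = gcd(9,7) + gcd(13,2) + gcd(22,5) = 1+1+1 = 3.
Scaling by 3 multiplies the area by 3² = 9 (so the new area is 981/2) and multiplies the boundary lattice-point count by 3, giving 9.
By Pick's theorem, the interior count of the dilated polygon is 981/2 − 9/2 + 1 = 487.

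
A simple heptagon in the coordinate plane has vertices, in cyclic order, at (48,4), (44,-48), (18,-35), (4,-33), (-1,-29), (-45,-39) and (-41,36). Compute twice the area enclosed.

Using the shoelace formula, 2A = |[48·(-48) − 44·4] + [44·(-35) − 18·(-48)] + [18·(-33) − 4·(-35)] + [4·(-29) − (-1)·(-33)] + [(-1)·(-39) − (-45)·(-29)] + [(-45)·36 − (-41)·(-39)] + [(-41)·4 − 48·36]| = 10136, so the area is 5068.

10136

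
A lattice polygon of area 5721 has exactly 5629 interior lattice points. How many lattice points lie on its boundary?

186

Pick's theorem gives A = I + B/2 − 1, so B = 2(A − I + 1) = 2(5721 − 5629 + 1) = 186.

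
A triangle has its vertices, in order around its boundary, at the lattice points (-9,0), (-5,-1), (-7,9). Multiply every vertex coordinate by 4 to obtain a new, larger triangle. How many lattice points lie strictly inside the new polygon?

297

By the shoelace formula, twice the signed area is |((-9)·(-1) − (-5)·0) + ((-5)·9 − (-7)·(-1)) + ((-7)·0 − (-9)·9)| = 38, so the area is 19.
The number of boundary lattice points is Σ gcd(|Δx|,|Δy|) = gcd(4,1) + gcd(2,10) + gcd(2,9) = 1+2+1 = 4.
Scaling by 4 multiplies the area by 4² = 16 (so the new area is 304) and multiplies the boundary lattice-point count by 4, giving 16.
By Pick's theorem, the interior count of the dilated polygon is 304 − 16/2 + 1 = 297.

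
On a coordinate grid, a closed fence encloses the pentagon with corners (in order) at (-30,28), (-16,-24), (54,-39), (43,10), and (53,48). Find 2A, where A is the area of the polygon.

By the shoelace formula, twice the signed area is |[(-30)·(-24) − (-16)·28] + [(-16)·(-39) − 54·(-24)] + [54·10 − 43·(-39)] + [43·48 − 53·10] + [53·28 − (-30)·48]| = 9763, so the area is 4881.5.

9763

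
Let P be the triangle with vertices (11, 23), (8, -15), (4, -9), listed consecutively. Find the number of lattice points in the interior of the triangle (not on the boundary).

By the shoelace formula, twice the signed area is |(11·(-15) − 8·23) + (8·(-9) − 4·(-15)) + (4·23 − 11·(-9))| = 170, so the area is 85.
Along each edge there are gcd(|Δx|,|Δy|)+1 lattice points, so counting each shared vertex once the boundary has gcd(3,38) + gcd(4,6) + gcd(7,32) = 1+2+1 = 4.
By Pick's theorem A = I + B/2 − 1, so I = 85 − 4/2 + 1 = 84.

84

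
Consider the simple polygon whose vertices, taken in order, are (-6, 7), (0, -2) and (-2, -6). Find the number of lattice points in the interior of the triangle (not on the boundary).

The shoelace formula gives twice the area as |((-6)·(-2) − 0·7) + (0·(-6) − (-2)·(-2)) + ((-2)·7 − (-6)·(-6))| = 42, so the area is 21.
The number of boundary lattice points is Σ gcd(|Δx|,|Δy|) = gcd(6,9) + gcd(2,4) + gcd(4,13) = 3+2+1 = 6.
By Pick's theorem A = I + B/2 − 1, so I = 21 − 6/2 + 1 = 19.

19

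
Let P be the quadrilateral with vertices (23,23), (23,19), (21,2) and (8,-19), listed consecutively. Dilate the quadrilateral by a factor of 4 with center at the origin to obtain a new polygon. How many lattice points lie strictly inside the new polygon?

1895

The shoelace formula gives twice the area as |[23·19 − 23·23] + [23·2 − 21·19] + [21·(-19) − 8·2] + [8·23 − 23·(-19)]| = 239, so the area is 119.5.
Along each edge there are gcd(|Δx|,|Δy|)+1 lattice points, so counting each shared vertex once the boundary has gcd(0,4) + gcd(2,17) + gcd(13,21) + gcd(15,42) = 4+1+1+3 = 9.
Scaling by 4 multiplies the area by 4² = 16 (so the new area is 1912) and multiplies the boundary lattice-point count by 4, giving 36.
By Pick's theorem, the interior count of the dilated polygon is 1912 − 36/2 + 1 = 1895.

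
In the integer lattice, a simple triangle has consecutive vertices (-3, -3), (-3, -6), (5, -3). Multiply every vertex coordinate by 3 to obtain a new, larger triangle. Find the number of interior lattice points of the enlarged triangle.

The shoelace formula gives twice the area as |[(-3)·(-6) − (-3)·(-3)] + [(-3)·(-3) − 5·(-6)] + [5·(-3) − (-3)·(-3)]| = 24, so the area is 12.
The number of boundary lattice points is Σ gcd(|Δx|,|Δy|) = gcd(0,3) + gcd(8,3) + gcd(8,0) = 3+1+8 = 12.
Scaling by 3 multiplies the area by 3² = 9 (so the new area is 108) and multiplies the boundary lattice-point count by 3, giving 36.
By Pick's theorem, the interior count of the dilated polygon is 108 − 36/2 + 1 = 91.

91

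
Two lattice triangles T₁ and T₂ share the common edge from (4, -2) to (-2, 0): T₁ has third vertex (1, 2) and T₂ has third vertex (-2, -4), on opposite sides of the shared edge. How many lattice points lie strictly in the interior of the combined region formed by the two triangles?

The union is the simple quadrilateral with vertices (4, -2), (1, 2), (-2, 0), (-2, -4) in order.
By the shoelace formula, twice the signed area is |[4·2 − 1·(-2)] + [1·0 − (-2)·2] + [(-2)·(-4) − (-2)·0] + [(-2)·(-2) − 4·(-4)]| = 42, so the area is 21.
Along each edge there are gcd(|Δx|,|Δy|)+1 lattice points, so counting each shared vertex once the boundary has gcd(3,4) + gcd(3,2) + gcd(0,4) + gcd(6,2) = 1+1+4+2 = 8.
By Pick's theorem I = A − B/2 + 1 = 21 − 8/2 + 1 = 18.

18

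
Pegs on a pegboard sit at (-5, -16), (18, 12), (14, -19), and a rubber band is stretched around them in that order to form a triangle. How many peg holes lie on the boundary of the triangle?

3

Summing gcd(|Δx|,|Δy|) over the edges gives the boundary count: gcd(23,28) + gcd(4,31) + gcd(19,3) = 1+1+1 = 3.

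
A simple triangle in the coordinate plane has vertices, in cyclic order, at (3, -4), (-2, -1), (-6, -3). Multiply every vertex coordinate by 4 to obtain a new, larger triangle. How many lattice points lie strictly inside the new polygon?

The shoelace formula gives twice the area as |(3·(-1) − (-2)·(-4)) + ((-2)·(-3) − (-6)·(-1)) + ((-6)·(-4) − 3·(-3))| = 22, so the area is 11.
Summing gcd(|Δx|,|Δy|) over the edges gives the boundary count: gcd(5,3) + gcd(4,2) + gcd(9,1) = 1+2+1 = 4.
Scaling by 4 multiplies the area by 4² = 16 (so the new area is 176) and multiplies the boundary lattice-point count by 4, giving 16.
By Pick's theorem, the interior count of the dilated polygon is 176 − 16/2 + 1 = 169.

169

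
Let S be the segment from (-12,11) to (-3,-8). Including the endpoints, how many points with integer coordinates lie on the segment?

2

The number of lattice points on a segment between lattice points is gcd(|Δx|,|Δy|) + 1 = gcd(9,19) + 1 = 1 + 1 = 2.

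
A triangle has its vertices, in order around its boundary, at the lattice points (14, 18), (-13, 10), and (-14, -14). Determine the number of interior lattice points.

Using the shoelace formula, 2A = |[14·10 − (-13)·18] + [(-13)·(-14) − (-14)·10] + [(-14)·18 − 14·(-14)]| = 640, so the area is 320.
The number of boundary lattice points is Σ gcd(|Δx|,|Δy|) = gcd(27,8) + gcd(1,24) + gcd(28,32) = 1+1+4 = 6.
By Pick's theorem A = I + B/2 − 1, so I = 320 − 6/2 + 1 = 318.

318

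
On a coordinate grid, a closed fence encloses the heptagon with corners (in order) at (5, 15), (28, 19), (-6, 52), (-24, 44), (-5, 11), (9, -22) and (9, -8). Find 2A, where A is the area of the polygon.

2497

By the shoelace formula, twice the signed area is |[5·19 − 28·15] + [28·52 − (-6)·19] + [(-6)·44 − (-24)·52] + [(-24)·11 − (-5)·44] + [(-5)·(-22) − 9·11] + [9·(-8) − 9·(-22)] + [9·15 − 5·(-8)]| = 2497, so the area is 1248.5.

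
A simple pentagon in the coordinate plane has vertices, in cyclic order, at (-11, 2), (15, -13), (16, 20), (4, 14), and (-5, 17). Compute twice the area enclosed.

1080

Using the shoelace formula, 2A = |[(-11)·(-13) − 15·2] + [15·20 − 16·(-13)] + [16·14 − 4·20] + [4·17 − (-5)·14] + [(-5)·2 − (-11)·17]| = 1080, so the area is 540.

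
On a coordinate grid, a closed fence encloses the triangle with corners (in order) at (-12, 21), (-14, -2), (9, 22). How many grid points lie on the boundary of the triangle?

3

The number of boundary lattice points is Σ gcd(|Δx|,|Δy|) = gcd(2,23) + gcd(23,24) + gcd(21,1) = 1+1+1 = 3.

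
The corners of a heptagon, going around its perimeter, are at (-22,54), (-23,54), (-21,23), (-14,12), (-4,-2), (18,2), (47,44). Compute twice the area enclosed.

The shoelace formula gives twice the area as |((-22)·54 − (-23)·54) + ((-23)·23 − (-21)·54) + ((-21)·12 − (-14)·23) + ((-14)·(-2) − (-4)·12) + ((-4)·2 − 18·(-2)) + (18·44 − 47·2) + (47·54 − (-22)·44)| = 5037, so the area is 2518.5.

5037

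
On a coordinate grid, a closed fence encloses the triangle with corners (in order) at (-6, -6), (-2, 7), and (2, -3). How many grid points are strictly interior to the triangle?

Using the shoelace formula, 2A = |((-6)·7 − (-2)·(-6)) + ((-2)·(-3) − 2·7) + (2·(-6) − (-6)·(-3))| = 92, so the area is 46.
The number of boundary lattice points is Σ gcd(|Δx|,|Δy|) = gcd(4,13) + gcd(4,10) + gcd(8,3) = 1+2+1 = 4.
Pick's theorem gives I = A − B/2 + 1 = 46 − 4/2 + 1 = 45.

45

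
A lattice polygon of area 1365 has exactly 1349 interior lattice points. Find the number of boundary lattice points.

34

Pick's theorem gives A = I + B/2 − 1, so B = 2(A − I + 1) = 2(1365 − 1349 + 1) = 34.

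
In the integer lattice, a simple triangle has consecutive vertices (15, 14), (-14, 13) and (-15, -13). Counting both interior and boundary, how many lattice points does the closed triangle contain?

380

By the shoelace formula, twice the signed area is |[15·13 − (-14)·14] + [(-14)·(-13) − (-15)·13] + [(-15)·14 − 15·(-13)]| = 753, so the area is 753/2.
Summing gcd(|Δx|,|Δy|) over the edges gives the boundary count: gcd(29,1) + gcd(1,26) + gcd(30,27) = 1+1+3 = 5.
Pick's theorem gives I = A − B/2 + 1 = 753/2 − 5/2 + 1 = 375, so the closed region contains I + B = 375 + 5 = 380 lattice points.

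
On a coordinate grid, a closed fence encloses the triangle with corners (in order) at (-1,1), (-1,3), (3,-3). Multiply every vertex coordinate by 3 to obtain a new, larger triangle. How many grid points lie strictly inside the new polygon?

By the shoelace formula, twice the signed area is |[(-1)·3 − (-1)·1] + [(-1)·(-3) − 3·3] + [3·1 − (-1)·(-3)]| = 8, so the area is 4.
Along each edge there are gcd(|Δx|,|Δy|)+1 lattice points, so counting each shared vertex once the boundary has gcd(0,2) + gcd(4,6) + gcd(4,4) = 2+2+4 = 8.
Scaling by 3 multiplies the area by 3² = 9 (so the new area is 36) and multiplies the boundary lattice-point count by 3, giving 24.
By Pick's theorem, the interior count of the dilated polygon is 36 − 24/2 + 1 = 25.

25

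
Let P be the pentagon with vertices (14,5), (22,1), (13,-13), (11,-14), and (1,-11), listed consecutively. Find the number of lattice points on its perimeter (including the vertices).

8

Summing gcd(|Δx|,|Δy|) over the edges gives the boundary count: gcd(8,4) + gcd(9,14) + gcd(2,1) + gcd(10,3) + gcd(13,16) = 4+1+1+1+1 = 8.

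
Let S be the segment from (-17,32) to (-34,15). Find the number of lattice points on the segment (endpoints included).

The number of lattice points on a segment between lattice points is gcd(|Δx|,|Δy|) + 1 = gcd(17,17) + 1 = 17 + 1 = 18.

18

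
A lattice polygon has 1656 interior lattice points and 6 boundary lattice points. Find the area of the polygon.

1658

Pick's theorem states A = I + B/2 − 1, so A = 1656 + 6/2 − 1 = 1658.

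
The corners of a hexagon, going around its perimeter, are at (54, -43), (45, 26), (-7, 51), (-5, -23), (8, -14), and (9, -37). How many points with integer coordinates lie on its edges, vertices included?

Summing gcd(|Δx|,|Δy|) over the edges gives the boundary count: gcd(9,69) + gcd(52,25) + gcd(2,74) + gcd(13,9) + gcd(1,23) + gcd(45,6) = 3+1+2+1+1+3 = 11.

11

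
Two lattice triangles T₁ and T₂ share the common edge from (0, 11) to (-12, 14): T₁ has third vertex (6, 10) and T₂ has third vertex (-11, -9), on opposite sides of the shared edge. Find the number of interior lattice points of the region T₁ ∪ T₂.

138

The union is the simple quadrilateral with vertices (0, 11), (6, 10), (-12, 14), (-11, -9) in order.
The shoelace formula gives twice the area as |[0·10 − 6·11] + [6·14 − (-12)·10] + [(-12)·(-9) − (-11)·14] + [(-11)·11 − 0·(-9)]| = 279, so the area is 279/2.
Along each edge there are gcd(|Δx|,|Δy|)+1 lattice points, so counting each shared vertex once the boundary has gcd(6,1) + gcd(18,4) + gcd(1,23) + gcd(11,20) = 1+2+1+1 = 5.
By Pick's theorem I = A − B/2 + 1 = 279/2 − 5/2 + 1 = 138.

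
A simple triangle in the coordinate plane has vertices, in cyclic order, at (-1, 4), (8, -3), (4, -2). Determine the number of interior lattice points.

9

By the shoelace formula, twice the signed area is |[(-1)·(-3) − 8·4] + [8·(-2) − 4·(-3)] + [4·4 − (-1)·(-2)]| = 19, so the area is 9.5.
Summing gcd(|Δx|,|Δy|) over the edges gives the boundary count: gcd(9,7) + gcd(4,1) + gcd(5,6) = 1+1+1 = 3.
Pick's theorem gives I = A − B/2 + 1 = 9.5 − 3/2 + 1 = 9.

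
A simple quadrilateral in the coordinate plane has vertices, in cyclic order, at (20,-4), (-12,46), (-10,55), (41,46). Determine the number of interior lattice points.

1561

The shoelace formula gives twice the area as |(20·46 − (-12)·(-4)) + ((-12)·55 − (-10)·46) + ((-10)·46 − 41·55) + (41·(-4) − 20·46)| = 3127, so the area is 1563.5.
Along each edge there are gcd(|Δx|,|Δy|)+1 lattice points, so counting each shared vertex once the boundary has gcd(32,50) + gcd(2,9) + gcd(51,9) + gcd(21,50) = 2+1+3+1 = 7.
By Pick's theorem A = I + B/2 − 1, so I = 1563.5 − 7/2 + 1 = 1561.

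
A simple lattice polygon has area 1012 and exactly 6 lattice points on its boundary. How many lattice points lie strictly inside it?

1010

From Pick's theorem, I = A − B/2 + 1 = 1012 − 6/2 + 1 = 1010.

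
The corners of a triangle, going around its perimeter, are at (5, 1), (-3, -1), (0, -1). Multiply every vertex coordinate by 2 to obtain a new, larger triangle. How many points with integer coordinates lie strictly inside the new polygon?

7

The shoelace formula gives twice the area as |(5·(-1) − (-3)·1) + ((-3)·(-1) − 0·(-1)) + (0·1 − 5·(-1))| = 6, so the area is 3.
Along each edge there are gcd(|Δx|,|Δy|)+1 lattice points, so counting each shared vertex once the boundary has gcd(8,2) + gcd(3,0) + gcd(5,2) = 2+3+1 = 6.
Scaling by 2 multiplies the area by 2² = 4 (so the new area is 12) and multiplies the boundary lattice-point count by 2, giving 12.
By Pick's theorem, the interior count of the dilated polygon is 12 − 12/2 + 1 = 7.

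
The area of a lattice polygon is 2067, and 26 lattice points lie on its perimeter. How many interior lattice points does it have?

2055

From Pick's theorem, I = A − B/2 + 1 = 2067 − 26/2 + 1 = 2055.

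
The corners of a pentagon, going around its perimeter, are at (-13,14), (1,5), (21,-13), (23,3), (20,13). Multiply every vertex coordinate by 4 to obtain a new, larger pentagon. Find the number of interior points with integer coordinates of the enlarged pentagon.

By the shoelace formula, twice the signed area is |((-13)·5 − 1·14) + (1·(-13) − 21·5) + (21·3 − 23·(-13)) + (23·13 − 20·3) + (20·14 − (-13)·13)| = 853, so the area is 426.5.
The number of boundary lattice points is Σ gcd(|Δx|,|Δy|) = gcd(14,9) + gcd(20,18) + gcd(2,16) + gcd(3,10) + gcd(33,1) = 1+2+2+1+1 = 7.
Scaling by 4 multiplies the area by 4² = 16 (so the new area is 6824) and multiplies the boundary lattice-point count by 4, giving 28.
By Pick's theorem, the interior count of the dilated polygon is 6824 − 28/2 + 1 = 6811.

6811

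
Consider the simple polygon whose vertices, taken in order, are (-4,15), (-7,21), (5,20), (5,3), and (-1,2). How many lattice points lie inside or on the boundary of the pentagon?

164

Using the shoelace formula, 2A = |((-4)·21 − (-7)·15) + ((-7)·20 − 5·21) + (5·3 − 5·20) + (5·2 − (-1)·3) + ((-1)·15 − (-4)·2)| = 303, so the area is 151.5.
Along each edge there are gcd(|Δx|,|Δy|)+1 lattice points, so counting each shared vertex once the boundary has gcd(3,6) + gcd(12,1) + gcd(0,17) + gcd(6,1) + gcd(3,13) = 3+1+17+1+1 = 23.
Pick's theorem gives I = A − B/2 + 1 = 151.5 − 23/2 + 1 = 141, so the closed region contains I + B = 141 + 23 = 164 lattice points.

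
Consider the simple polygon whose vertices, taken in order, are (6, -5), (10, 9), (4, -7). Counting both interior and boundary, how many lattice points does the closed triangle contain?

14

The shoelace formula gives twice the area as |(6·9 − 10·(-5)) + (10·(-7) − 4·9) + (4·(-5) − 6·(-7))| = 20, so the area is 10.
Along each edge there are gcd(|Δx|,|Δy|)+1 lattice points, so counting each shared vertex once the boundary has gcd(4,14) + gcd(6,16) + gcd(2,2) = 2+2+2 = 6.
Pick's theorem gives I = A − B/2 + 1 = 10 − 6/2 + 1 = 8, so the closed region contains I + B = 8 + 6 = 14 lattice points.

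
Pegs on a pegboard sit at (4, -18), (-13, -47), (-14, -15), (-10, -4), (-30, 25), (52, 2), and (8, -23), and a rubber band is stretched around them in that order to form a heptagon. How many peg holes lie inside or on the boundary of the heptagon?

1991

By the shoelace formula, twice the signed area is |(4·(-47) − (-13)·(-18)) + ((-13)·(-15) − (-14)·(-47)) + ((-14)·(-4) − (-10)·(-15)) + ((-10)·25 − (-30)·(-4)) + ((-30)·2 − 52·25) + (52·(-23) − 8·2) + (8·(-18) − 4·(-23))| = 3973, so the area is 3973/2.
The number of boundary lattice points is Σ gcd(|Δx|,|Δy|) = gcd(17,29) + gcd(1,32) + gcd(4,11) + gcd(20,29) + gcd(82,23) + gcd(44,25) + gcd(4,5) = 1+1+1+1+1+1+1 = 7.
Pick's theorem gives I = A − B/2 + 1 = 3973/2 − 7/2 + 1 = 1984, so the closed region contains I + B = 1984 + 7 = 1991 lattice points.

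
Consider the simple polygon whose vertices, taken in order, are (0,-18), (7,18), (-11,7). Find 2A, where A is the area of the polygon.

The shoelace formula gives twice the area as |(0·18 − 7·(-18)) + (7·7 − (-11)·18) + ((-11)·(-18) − 0·7)| = 571, so the area is 285.5.

571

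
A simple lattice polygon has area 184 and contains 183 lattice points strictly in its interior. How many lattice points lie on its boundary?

4

Pick's theorem gives A = I + B/2 − 1, so B = 2(A − I + 1) = 2(184 − 183 + 1) = 4.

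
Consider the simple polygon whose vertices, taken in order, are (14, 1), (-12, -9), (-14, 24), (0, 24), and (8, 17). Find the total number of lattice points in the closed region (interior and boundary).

654

The shoelace formula gives twice the area as |(14·(-9) − (-12)·1) + ((-12)·24 − (-14)·(-9)) + ((-14)·24 − 0·24) + (0·17 − 8·24) + (8·1 − 14·17)| = 1286, so the area is 643.
Along each edge there are gcd(|Δx|,|Δy|)+1 lattice points, so counting each shared vertex once the boundary has gcd(26,10) + gcd(2,33) + gcd(14,0) + gcd(8,7) + gcd(6,16) = 2+1+14+1+2 = 20.
Pick's theorem gives I = A − B/2 + 1 = 643 − 20/2 + 1 = 634, so the closed region contains I + B = 634 + 20 = 654 lattice points.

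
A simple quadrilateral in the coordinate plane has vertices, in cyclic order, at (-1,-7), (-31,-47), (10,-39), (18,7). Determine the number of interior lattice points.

1075

Using the shoelace formula, 2A = |[(-1)·(-47) − (-31)·(-7)] + [(-31)·(-39) − 10·(-47)] + [10·7 − 18·(-39)] + [18·(-7) − (-1)·7]| = 2162, so the area is 1081.
The number of boundary lattice points is Σ gcd(|Δx|,|Δy|) = gcd(30,40) + gcd(41,8) + gcd(8,46) + gcd(19,14) = 10+1+2+1 = 14.
By Pick's theorem A = I + B/2 − 1, so I = 1081 − 14/2 + 1 = 1075.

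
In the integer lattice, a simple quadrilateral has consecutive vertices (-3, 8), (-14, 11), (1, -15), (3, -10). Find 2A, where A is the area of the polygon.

Using the shoelace formula, 2A = |[(-3)·11 − (-14)·8] + [(-14)·(-15) − 1·11] + [1·(-10) − 3·(-15)] + [3·8 − (-3)·(-10)]| = 307, so the area is 307/2.

307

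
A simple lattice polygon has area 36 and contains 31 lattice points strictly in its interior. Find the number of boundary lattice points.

Pick's theorem gives A = I + B/2 − 1, so B = 2(A − I + 1) = 2(36 − 31 + 1) = 12.

12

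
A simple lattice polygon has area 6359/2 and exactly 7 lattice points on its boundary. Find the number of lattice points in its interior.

3177

From Pick's theorem, I = A − B/2 + 1 = 6359/2 − 7/2 + 1 = 3177.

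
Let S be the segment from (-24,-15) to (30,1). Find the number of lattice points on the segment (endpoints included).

The number of lattice points on a segment between lattice points is gcd(|Δx|,|Δy|) + 1 = gcd(54,16) + 1 = 2 + 1 = 3.

3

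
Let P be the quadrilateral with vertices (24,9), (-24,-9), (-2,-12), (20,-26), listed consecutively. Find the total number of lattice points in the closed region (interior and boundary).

By the shoelace formula, twice the signed area is |(24·(-9) − (-24)·9) + ((-24)·(-12) − (-2)·(-9)) + ((-2)·(-26) − 20·(-12)) + (20·9 − 24·(-26))| = 1366, so the area is 683.
The number of boundary lattice points is Σ gcd(|Δx|,|Δy|) = gcd(48,18) + gcd(22,3) + gcd(22,14) + gcd(4,35) = 6+1+2+1 = 10.
Pick's theorem gives I = A − B/2 + 1 = 683 − 10/2 + 1 = 679, so the closed region contains I + B = 679 + 10 = 689 lattice points.

689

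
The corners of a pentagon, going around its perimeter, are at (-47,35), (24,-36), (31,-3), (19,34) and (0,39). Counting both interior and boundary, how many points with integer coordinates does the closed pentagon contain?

2829

The shoelace formula gives twice the area as |((-47)·(-36) − 24·35) + (24·(-3) − 31·(-36)) + (31·34 − 19·(-3)) + (19·39 − 0·34) + (0·35 − (-47)·39)| = 5581, so the area is 5581/2.
Summing gcd(|Δx|,|Δy|) over the edges gives the boundary count: gcd(71,71) + gcd(7,33) + gcd(12,37) + gcd(19,5) + gcd(47,4) = 71+1+1+1+1 = 75.
Pick's theorem gives I = A − B/2 + 1 = 5581/2 − 75/2 + 1 = 2754, so the closed region contains I + B = 2754 + 75 = 2829 lattice points.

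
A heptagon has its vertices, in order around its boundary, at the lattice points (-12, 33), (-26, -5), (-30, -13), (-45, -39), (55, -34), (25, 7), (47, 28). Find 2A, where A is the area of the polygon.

8859

By the shoelace formula, twice the signed area is |[(-12)·(-5) − (-26)·33] + [(-26)·(-13) − (-30)·(-5)] + [(-30)·(-39) − (-45)·(-13)] + [(-45)·(-34) − 55·(-39)] + [55·7 − 25·(-34)] + [25·28 − 47·7] + [47·33 − (-12)·28]| = 8859, so the area is 8859/2.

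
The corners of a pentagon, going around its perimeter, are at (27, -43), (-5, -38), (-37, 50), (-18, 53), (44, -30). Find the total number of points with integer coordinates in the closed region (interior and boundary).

3423

Using the shoelace formula, 2A = |[27·(-38) − (-5)·(-43)] + [(-5)·50 − (-37)·(-38)] + [(-37)·53 − (-18)·50] + [(-18)·(-30) − 44·53] + [44·(-43) − 27·(-30)]| = 6832, so the area is 3416.
Along each edge there are gcd(|Δx|,|Δy|)+1 lattice points, so counting each shared vertex once the boundary has gcd(32,5) + gcd(32,88) + gcd(19,3) + gcd(62,83) + gcd(17,13) = 1+8+1+1+1 = 12.
Pick's theorem gives I = A − B/2 + 1 = 3416 − 12/2 + 1 = 3411, so the closed region contains I + B = 3411 + 12 = 3423 lattice points.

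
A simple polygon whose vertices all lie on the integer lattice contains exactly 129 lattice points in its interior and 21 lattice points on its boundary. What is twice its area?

By Pick's theorem, A = I + B/2 − 1 = 129 + 21/2 − 1 = 277/2.
Hence 2A = 277.

277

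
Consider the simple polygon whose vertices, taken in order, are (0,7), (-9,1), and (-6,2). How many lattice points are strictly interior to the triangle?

3

Using the shoelace formula, 2A = |[0·1 − (-9)·7] + [(-9)·2 − (-6)·1] + [(-6)·7 − 0·2]| = 9, so the area is 4.5.
The number of boundary lattice points is Σ gcd(|Δx|,|Δy|) = gcd(9,6) + gcd(3,1) + gcd(6,5) = 3+1+1 = 5.
Pick's theorem gives I = A − B/2 + 1 = 4.5 − 5/2 + 1 = 3.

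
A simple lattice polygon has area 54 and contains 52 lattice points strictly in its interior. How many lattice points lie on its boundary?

6

Pick's theorem gives A = I + B/2 − 1, so B = 2(A − I + 1) = 2(54 − 52 + 1) = 6.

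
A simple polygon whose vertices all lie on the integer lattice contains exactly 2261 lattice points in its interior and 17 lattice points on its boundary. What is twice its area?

4537

Pick's theorem states A = I + B/2 − 1, so A = 2261 + 17/2 − 1 = 4537/2.
Hence 2A = 4537.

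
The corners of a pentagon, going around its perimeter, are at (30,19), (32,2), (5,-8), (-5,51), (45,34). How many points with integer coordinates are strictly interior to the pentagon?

1606

Using the shoelace formula, 2A = |(30·2 − 32·19) + (32·(-8) − 5·2) + (5·51 − (-5)·(-8)) + ((-5)·34 − 45·51) + (45·19 − 30·34)| = 3229, so the area is 1614.5.
The number of boundary lattice points is Σ gcd(|Δx|,|Δy|) = gcd(2,17) + gcd(27,10) + gcd(10,59) + gcd(50,17) + gcd(15,15) = 1+1+1+1+15 = 19.
By Pick's theorem A = I + B/2 − 1, so I = 1614.5 − 19/2 + 1 = 1606.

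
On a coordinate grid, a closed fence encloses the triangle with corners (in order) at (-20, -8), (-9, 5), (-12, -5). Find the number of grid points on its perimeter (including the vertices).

3

The number of boundary lattice points is Σ gcd(|Δx|,|Δy|) = gcd(11,13) + gcd(3,10) + gcd(8,3) = 1+1+1 = 3.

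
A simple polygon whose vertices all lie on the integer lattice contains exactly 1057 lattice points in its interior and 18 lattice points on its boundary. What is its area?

By Pick's theorem, A = I + B/2 − 1 = 1057 + 18/2 − 1 = 1065.

1065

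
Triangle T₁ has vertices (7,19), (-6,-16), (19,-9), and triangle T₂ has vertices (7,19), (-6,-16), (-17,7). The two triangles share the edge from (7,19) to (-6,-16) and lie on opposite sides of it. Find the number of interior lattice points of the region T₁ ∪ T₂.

726

The union is the simple quadrilateral with vertices (7,19), (19,-9), (-6,-16), (-17,7) in order.
The shoelace formula gives twice the area as |(7·(-9) − 19·19) + (19·(-16) − (-6)·(-9)) + ((-6)·7 − (-17)·(-16)) + ((-17)·19 − 7·7)| = 1468, so the area is 734.
Along each edge there are gcd(|Δx|,|Δy|)+1 lattice points, so counting each shared vertex once the boundary has gcd(12,28) + gcd(25,7) + gcd(11,23) + gcd(24,12) = 4+1+1+12 = 18.
By Pick's theorem I = A − B/2 + 1 = 734 − 18/2 + 1 = 726.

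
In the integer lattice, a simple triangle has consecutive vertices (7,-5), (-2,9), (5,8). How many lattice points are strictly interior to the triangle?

44

Using the shoelace formula, 2A = |(7·9 − (-2)·(-5)) + ((-2)·8 − 5·9) + (5·(-5) − 7·8)| = 89, so the area is 44.5.
Along each edge there are gcd(|Δx|,|Δy|)+1 lattice points, so counting each shared vertex once the boundary has gcd(9,14) + gcd(7,1) + gcd(2,13) = 1+1+1 = 3.
Pick's theorem gives I = A − B/2 + 1 = 44.5 − 3/2 + 1 = 44.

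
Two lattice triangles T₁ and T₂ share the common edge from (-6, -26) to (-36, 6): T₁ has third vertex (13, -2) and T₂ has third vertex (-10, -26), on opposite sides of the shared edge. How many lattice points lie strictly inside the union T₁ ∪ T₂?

The union is the simple quadrilateral with vertices (-6, -26), (13, -2), (-36, 6), (-10, -26) in order.
By the shoelace formula, twice the signed area is |[(-6)·(-2) − 13·(-26)] + [13·6 − (-36)·(-2)] + [(-36)·(-26) − (-10)·6] + [(-10)·(-26) − (-6)·(-26)]| = 1456, so the area is 728.
Summing gcd(|Δx|,|Δy|) over the edges gives the boundary count: gcd(19,24) + gcd(49,8) + gcd(26,32) + gcd(4,0) = 1+1+2+4 = 8.
By Pick's theorem I = A − B/2 + 1 = 728 − 8/2 + 1 = 725.

725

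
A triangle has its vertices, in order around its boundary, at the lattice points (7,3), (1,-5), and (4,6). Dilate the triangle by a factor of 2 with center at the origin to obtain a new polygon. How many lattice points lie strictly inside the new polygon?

The shoelace formula gives twice the area as |[7·(-5) − 1·3] + [1·6 − 4·(-5)] + [4·3 − 7·6]| = 42, so the area is 21.
The number of boundary lattice points is Σ gcd(|Δx|,|Δy|) = gcd(6,8) + gcd(3,11) + gcd(3,3) = 2+1+3 = 6.
Scaling by 2 multiplies the area by 2² = 4 (so the new area is 84) and multiplies the boundary lattice-point count by 2, giving 12.
By Pick's theorem, the interior count of the dilated polygon is 84 − 12/2 + 1 = 79.

79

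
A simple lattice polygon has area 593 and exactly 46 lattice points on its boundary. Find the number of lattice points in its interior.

From Pick's theorem, I = A − B/2 + 1 = 593 − 46/2 + 1 = 571.

571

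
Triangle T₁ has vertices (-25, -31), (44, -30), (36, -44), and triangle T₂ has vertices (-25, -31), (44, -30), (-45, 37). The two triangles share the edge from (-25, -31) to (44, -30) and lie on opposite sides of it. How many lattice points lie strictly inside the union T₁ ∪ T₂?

2832

The union is the simple quadrilateral with vertices (-25, -31), (36, -44), (44, -30), (-45, 37) in order.
By the shoelace formula, twice the signed area is |((-25)·(-44) − 36·(-31)) + (36·(-30) − 44·(-44)) + (44·37 − (-45)·(-30)) + ((-45)·(-31) − (-25)·37)| = 5670, so the area is 2835.
Along each edge there are gcd(|Δx|,|Δy|)+1 lattice points, so counting each shared vertex once the boundary has gcd(61,13) + gcd(8,14) + gcd(89,67) + gcd(20,68) = 1+2+1+4 = 8.
By Pick's theorem I = A − B/2 + 1 = 2835 − 8/2 + 1 = 2832.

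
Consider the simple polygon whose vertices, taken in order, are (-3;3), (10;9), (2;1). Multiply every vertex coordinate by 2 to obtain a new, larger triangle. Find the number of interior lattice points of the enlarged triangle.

By the shoelace formula, twice the signed area is |((-3)·9 − 10·3) + (10·1 − 2·9) + (2·3 − (-3)·1)| = 56, so the area is 28.
Along each edge there are gcd(|Δx|,|Δy|)+1 lattice points, so counting each shared vertex once the boundary has gcd(13,6) + gcd(8,8) + gcd(5,2) = 1+8+1 = 10.
Scaling by 2 multiplies the area by 2² = 4 (so the new area is 112) and multiplies the boundary lattice-point count by 2, giving 20.
By Pick's theorem, the interior count of the dilated polygon is 112 − 20/2 + 1 = 103.

103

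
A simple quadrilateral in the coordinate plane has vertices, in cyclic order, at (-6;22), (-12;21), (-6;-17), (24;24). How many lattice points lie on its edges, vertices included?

6

The number of boundary lattice points is Σ gcd(|Δx|,|Δy|) = gcd(6,1) + gcd(6,38) + gcd(30,41) + gcd(30,2) = 1+2+1+2 = 6.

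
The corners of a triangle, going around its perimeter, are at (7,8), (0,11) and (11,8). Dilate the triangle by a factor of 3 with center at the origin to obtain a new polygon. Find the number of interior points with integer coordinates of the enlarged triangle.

The shoelace formula gives twice the area as |(7·11 − 0·8) + (0·8 − 11·11) + (11·8 − 7·8)| = 12, so the area is 6.
The number of boundary lattice points is Σ gcd(|Δx|,|Δy|) = gcd(7,3) + gcd(11,3) + gcd(4,0) = 1+1+4 = 6.
Scaling by 3 multiplies the area by 3² = 9 (so the new area is 54) and multiplies the boundary lattice-point count by 3, giving 18.
By Pick's theorem, the interior count of the dilated polygon is 54 − 18/2 + 1 = 46.

46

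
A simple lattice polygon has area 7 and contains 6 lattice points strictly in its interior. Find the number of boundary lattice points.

4

Pick's theorem gives A = I + B/2 − 1, so B = 2(A − I + 1) = 2(7 − 6 + 1) = 4.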